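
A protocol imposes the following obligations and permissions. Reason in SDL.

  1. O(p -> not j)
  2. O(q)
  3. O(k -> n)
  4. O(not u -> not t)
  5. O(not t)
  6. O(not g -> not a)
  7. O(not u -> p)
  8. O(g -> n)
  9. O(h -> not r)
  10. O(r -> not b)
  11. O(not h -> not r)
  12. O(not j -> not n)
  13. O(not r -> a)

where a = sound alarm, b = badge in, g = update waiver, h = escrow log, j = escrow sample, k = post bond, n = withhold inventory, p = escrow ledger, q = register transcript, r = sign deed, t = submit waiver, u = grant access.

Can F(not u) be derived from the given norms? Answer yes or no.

Yes

Premises 11 and 9 cover both cases: O(not h -> not r) and O(h -> not r). Since not h ∨ h is a tautology, O(not r) follows.
Premise 13 is O(not r -> a); since O(not r), deontic closure gives O(a).
Premise 6 is O(not g -> not a); contrapositively O(a -> g). Since O(a) holds, K gives O(g).
Premise 8 is O(g -> n); since O(g), deontic closure gives O(n).
Premise 12, O(not j -> not n), contraposes to O(n -> j); with O(n) we get O(j).
The contrapositive of premise 1 (O(p -> not j)) is O(j -> not p), and O(j) is already established, so O(not p).
Premise 7 is O(not u -> p); contrapositively O(not p -> u). Since O(not p) holds, K gives O(u).
Premises 2, 3, 4, 5, 10 do not contribute to this derivation.
So O(u) holds, i.e. F(not u). The claim follows.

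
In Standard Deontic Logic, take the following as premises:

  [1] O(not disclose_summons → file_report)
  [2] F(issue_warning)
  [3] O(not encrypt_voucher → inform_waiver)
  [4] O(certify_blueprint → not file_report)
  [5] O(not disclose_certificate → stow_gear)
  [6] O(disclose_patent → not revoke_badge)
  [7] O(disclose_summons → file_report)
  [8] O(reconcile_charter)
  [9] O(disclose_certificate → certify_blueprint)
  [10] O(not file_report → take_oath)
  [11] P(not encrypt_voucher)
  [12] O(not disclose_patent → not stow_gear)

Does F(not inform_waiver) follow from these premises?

Premise 3 is O(not encrypt_voucher → inform_waiver), but O(not encrypt_voucher) is not derivable from the premises (the permission P(not encrypt_voucher) asserts only not O(encrypt_voucher), not O(not encrypt_voucher)), so it does not yield O(inform_waiver).
No other premise forces O(inform_waiver). An ideal world satisfying every premise can still have not inform_waiver true, so F(not inform_waiver) is not derivable.

No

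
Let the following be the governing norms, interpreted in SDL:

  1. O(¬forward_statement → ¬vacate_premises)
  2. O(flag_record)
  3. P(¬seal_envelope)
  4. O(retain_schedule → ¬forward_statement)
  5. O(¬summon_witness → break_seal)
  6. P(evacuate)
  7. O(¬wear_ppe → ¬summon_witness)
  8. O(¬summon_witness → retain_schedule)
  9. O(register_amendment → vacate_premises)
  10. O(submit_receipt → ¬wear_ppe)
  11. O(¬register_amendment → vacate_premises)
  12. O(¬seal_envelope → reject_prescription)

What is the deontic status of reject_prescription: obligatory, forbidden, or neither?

Neither

Premise 12 is O(¬seal_envelope → reject_prescription), but O(¬seal_envelope) is not derivable from the premises (the permission P(¬seal_envelope) asserts only ¬O(seal_envelope), not O(¬seal_envelope)), so it does not yield O(reject_prescription).
No premise or chain of K-axiom applications forces O(reject_prescription), and none forces O(¬reject_prescription). So reject_prescription is neither obligatory nor forbidden under these norms.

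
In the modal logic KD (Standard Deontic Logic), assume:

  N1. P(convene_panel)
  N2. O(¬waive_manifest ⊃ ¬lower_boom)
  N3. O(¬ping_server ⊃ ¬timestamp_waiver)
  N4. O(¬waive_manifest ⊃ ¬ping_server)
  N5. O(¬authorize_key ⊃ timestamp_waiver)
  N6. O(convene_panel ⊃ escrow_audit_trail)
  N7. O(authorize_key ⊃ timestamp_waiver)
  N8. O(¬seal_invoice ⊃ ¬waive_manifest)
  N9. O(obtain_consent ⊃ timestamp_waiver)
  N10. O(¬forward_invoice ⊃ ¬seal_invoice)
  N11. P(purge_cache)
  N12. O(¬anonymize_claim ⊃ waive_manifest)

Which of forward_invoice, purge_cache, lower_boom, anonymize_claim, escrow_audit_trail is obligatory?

By case analysis on ¬authorize_key: premise 5 gives O(¬authorize_key ⊃ timestamp_waiver) and premise 7 gives O(authorize_key ⊃ timestamp_waiver), so O(timestamp_waiver) either way.
Premise 3, O(¬ping_server ⊃ ¬timestamp_waiver), contraposes to O(timestamp_waiver ⊃ ping_server); with O(timestamp_waiver) we get O(ping_server).
The contrapositive of premise 4 (O(¬waive_manifest ⊃ ¬ping_server)) is O(ping_server ⊃ waive_manifest), and O(ping_server) is already established, so O(waive_manifest).
Premise 8 is O(¬seal_invoice ⊃ ¬waive_manifest); contrapositively O(waive_manifest ⊃ seal_invoice). Since O(waive_manifest) holds, K gives O(seal_invoice).
Premise 10 is O(¬forward_invoice ⊃ ¬seal_invoice); contrapositively O(seal_invoice ⊃ forward_invoice). Since O(seal_invoice) holds, K gives O(forward_invoice).
So O(forward_invoice) holds — forward_invoice is obligatory. None of the other listed options is made obligatory by any chain of premises.

forward_invoice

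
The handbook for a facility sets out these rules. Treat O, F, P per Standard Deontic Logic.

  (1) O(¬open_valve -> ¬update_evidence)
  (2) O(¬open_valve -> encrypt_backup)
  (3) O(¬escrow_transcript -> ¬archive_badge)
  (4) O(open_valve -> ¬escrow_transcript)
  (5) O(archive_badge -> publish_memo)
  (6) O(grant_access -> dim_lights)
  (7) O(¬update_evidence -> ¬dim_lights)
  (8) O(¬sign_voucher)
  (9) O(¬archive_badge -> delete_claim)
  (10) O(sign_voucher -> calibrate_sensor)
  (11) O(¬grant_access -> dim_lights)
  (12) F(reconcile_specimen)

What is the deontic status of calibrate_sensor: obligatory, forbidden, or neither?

Neither

Premise 10 is O(sign_voucher -> calibrate_sensor), but O(sign_voucher) is not derivable from the premises, so it does not yield O(calibrate_sensor).
No premise or chain of K-axiom applications forces O(calibrate_sensor), and none forces O(¬calibrate_sensor). So calibrate_sensor is neither obligatory nor forbidden under these norms.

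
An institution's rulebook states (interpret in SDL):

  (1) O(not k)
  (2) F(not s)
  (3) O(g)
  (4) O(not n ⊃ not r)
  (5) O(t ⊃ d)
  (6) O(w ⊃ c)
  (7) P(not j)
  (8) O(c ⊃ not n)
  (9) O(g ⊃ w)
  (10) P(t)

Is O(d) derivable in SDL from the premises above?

No

Premise 5 is O(t ⊃ d), but O(t) is not derivable from the premises (the permission P(t) asserts only not O(not t), not O(t)), so it does not yield O(d).
No other premise forces O(d). An ideal world satisfying every premise can still have d false, so O(d) is not derivable.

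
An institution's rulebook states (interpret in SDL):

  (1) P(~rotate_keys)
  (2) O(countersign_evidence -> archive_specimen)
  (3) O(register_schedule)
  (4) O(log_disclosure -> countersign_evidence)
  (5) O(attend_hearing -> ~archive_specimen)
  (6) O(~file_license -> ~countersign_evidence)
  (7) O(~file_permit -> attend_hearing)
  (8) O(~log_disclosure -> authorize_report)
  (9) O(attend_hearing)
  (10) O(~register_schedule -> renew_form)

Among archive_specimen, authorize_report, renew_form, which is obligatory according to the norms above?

From premise 9 we have O(attend_hearing).
Applying K to premise 5 (O(attend_hearing -> ~archive_specimen)) and O(attend_hearing) yields O(~archive_specimen).
Premise 2 is O(countersign_evidence -> archive_specimen); contrapositively O(~archive_specimen -> ~countersign_evidence). Since O(~archive_specimen) holds, K gives O(~countersign_evidence).
The contrapositive of premise 4 (O(log_disclosure -> countersign_evidence)) is O(~countersign_evidence -> ~log_disclosure), and O(~countersign_evidence) is already established, so O(~log_disclosure).
With premise 8, O(~log_disclosure -> authorize_report), the K-axiom yields O(authorize_report).
So O(authorize_report) holds — authorize_report is obligatory. None of the other listed options is made obligatory by any chain of premises.

authorize_report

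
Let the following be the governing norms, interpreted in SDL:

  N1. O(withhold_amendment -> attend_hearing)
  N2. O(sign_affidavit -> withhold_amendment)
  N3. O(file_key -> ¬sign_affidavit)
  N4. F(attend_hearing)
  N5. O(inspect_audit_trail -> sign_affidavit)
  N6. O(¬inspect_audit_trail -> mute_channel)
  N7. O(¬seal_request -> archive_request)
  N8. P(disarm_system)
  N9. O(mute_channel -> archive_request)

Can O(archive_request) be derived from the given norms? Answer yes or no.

Premise 4 is F(attend_hearing), i.e. O(¬attend_hearing).
Premise 1, O(withhold_amendment -> attend_hearing), contraposes to O(¬attend_hearing -> ¬withhold_amendment); with O(¬attend_hearing) we get O(¬withhold_amendment).
Premise 2, O(sign_affidavit -> withhold_amendment), contraposes to O(¬withhold_amendment -> ¬sign_affidavit); with O(¬withhold_amendment) we get O(¬sign_affidavit).
Premise 5 is O(inspect_audit_trail -> sign_affidavit); contrapositively O(¬sign_affidavit -> ¬inspect_audit_trail). Since O(¬sign_affidavit) holds, K gives O(¬inspect_audit_trail).
With premise 6, O(¬inspect_audit_trail -> mute_channel), the K-axiom yields O(mute_channel).
Premise 9 is O(mute_channel -> archive_request); since O(mute_channel), deontic closure gives O(archive_request).
Premises 3, 7, 8 do not contribute to this derivation.
So O(archive_request) follows.

Yes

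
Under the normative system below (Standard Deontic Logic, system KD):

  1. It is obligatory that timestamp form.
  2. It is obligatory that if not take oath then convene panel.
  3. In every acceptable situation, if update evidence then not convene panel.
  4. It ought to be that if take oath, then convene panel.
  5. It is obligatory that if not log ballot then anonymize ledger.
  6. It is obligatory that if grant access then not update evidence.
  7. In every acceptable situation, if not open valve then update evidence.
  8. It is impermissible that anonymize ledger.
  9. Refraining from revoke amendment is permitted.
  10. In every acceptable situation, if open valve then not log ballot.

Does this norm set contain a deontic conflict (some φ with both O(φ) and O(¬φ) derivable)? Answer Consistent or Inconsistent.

By case analysis on ¬take_oath: premise 2 gives O(¬take_oath → convene_panel) and premise 4 gives O(take_oath → convene_panel), so O(convene_panel) either way.
Premise 3, O(update_evidence → ¬convene_panel), contraposes to O(convene_panel → ¬update_evidence); with O(convene_panel) we get O(¬update_evidence).
Premise 7 is O(¬open_valve → update_evidence); contrapositively O(¬update_evidence → open_valve). Since O(¬update_evidence) holds, K gives O(open_valve).
Premise 10 is O(open_valve → ¬log_ballot); since O(open_valve), deontic closure gives O(¬log_ballot).
From O(¬log_ballot) and premise 5, O(¬log_ballot → anonymize_ledger), we obtain O(anonymize_ledger).
But premise 8, F(anonymize_ledger), means O(¬anonymize_ledger).
We now have both O(anonymize_ledger) and O(¬anonymize_ledger) — anonymize_ledger is simultaneously obligatory and forbidden, violating the D-axiom.

Inconsistent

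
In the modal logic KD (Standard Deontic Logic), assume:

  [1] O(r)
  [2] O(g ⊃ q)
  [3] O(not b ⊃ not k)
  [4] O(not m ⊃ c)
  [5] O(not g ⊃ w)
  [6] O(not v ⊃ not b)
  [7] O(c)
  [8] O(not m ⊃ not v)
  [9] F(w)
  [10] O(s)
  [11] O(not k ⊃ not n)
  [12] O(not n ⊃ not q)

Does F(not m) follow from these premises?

Premise 9 is F(w), i.e. O(not w).
The contrapositive of premise 5 (O(not g ⊃ w)) is O(not w ⊃ g), and O(not w) is already established, so O(g).
Premise 2 is O(g ⊃ q); since O(g), deontic closure gives O(q).
Premise 12 is O(not n ⊃ not q); contrapositively O(q ⊃ n). Since O(q) holds, K gives O(n).
Premise 11 is O(not k ⊃ not n); contrapositively O(n ⊃ k). Since O(n) holds, K gives O(k).
Premise 3, O(not b ⊃ not k), contraposes to O(k ⊃ b); with O(k) we get O(b).
Premise 6, O(not v ⊃ not b), contraposes to O(b ⊃ v); with O(b) we get O(v).
Premise 8 is O(not m ⊃ not v); contrapositively O(v ⊃ m). Since O(v) holds, K gives O(m).
Premises 1, 4, 7, 10 do not contribute to this derivation.
So O(m) holds, i.e. F(not m). The claim follows.

Yes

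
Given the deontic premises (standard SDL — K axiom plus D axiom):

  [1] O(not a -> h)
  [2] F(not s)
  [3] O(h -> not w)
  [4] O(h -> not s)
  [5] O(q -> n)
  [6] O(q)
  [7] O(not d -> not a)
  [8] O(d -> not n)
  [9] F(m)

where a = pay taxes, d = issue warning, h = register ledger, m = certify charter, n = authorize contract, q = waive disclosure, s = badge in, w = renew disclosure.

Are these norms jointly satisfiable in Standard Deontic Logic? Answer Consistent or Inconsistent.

Inconsistent

Premise 2, F(not s), is equivalent to O(s).
The contrapositive of premise 4 (O(h -> not s)) is O(s -> not h), and O(s) is already established, so O(not h).
Premise 1 is O(not a -> h); contrapositively O(not h -> a). Since O(not h) holds, K gives O(a).
Premise 7, O(not d -> not a), contraposes to O(a -> d); with O(a) we get O(d).
With premise 8, O(d -> not n), the K-axiom yields O(not n).
Premise 5, O(q -> n), contraposes to O(not n -> not q); with O(not n) we get O(not q).
However, premise 6 gives O(q).
We now have both O(not q) and O(q) — q is simultaneously obligatory and forbidden, violating the D-axiom.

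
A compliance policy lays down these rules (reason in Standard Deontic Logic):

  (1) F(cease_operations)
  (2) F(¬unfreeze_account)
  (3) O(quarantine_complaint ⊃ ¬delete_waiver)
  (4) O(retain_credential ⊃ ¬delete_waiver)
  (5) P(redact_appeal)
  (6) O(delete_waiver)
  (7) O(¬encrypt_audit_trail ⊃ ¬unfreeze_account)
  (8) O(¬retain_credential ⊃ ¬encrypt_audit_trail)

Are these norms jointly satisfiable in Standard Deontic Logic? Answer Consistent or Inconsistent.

Premise 2 is F(¬unfreeze_account), i.e. O(unfreeze_account).
The contrapositive of premise 7 (O(¬encrypt_audit_trail ⊃ ¬unfreeze_account)) is O(unfreeze_account ⊃ encrypt_audit_trail), and O(unfreeze_account) is already established, so O(encrypt_audit_trail).
The contrapositive of premise 8 (O(¬retain_credential ⊃ ¬encrypt_audit_trail)) is O(encrypt_audit_trail ⊃ retain_credential), and O(encrypt_audit_trail) is already established, so O(retain_credential).
Applying K to premise 4 (O(retain_credential ⊃ ¬delete_waiver)) and O(retain_credential) yields O(¬delete_waiver).
Yet premise 6 states O(delete_waiver).
We now have both O(¬delete_waiver) and O(delete_waiver) — delete_waiver is simultaneously obligatory and forbidden, violating the D-axiom.

Inconsistent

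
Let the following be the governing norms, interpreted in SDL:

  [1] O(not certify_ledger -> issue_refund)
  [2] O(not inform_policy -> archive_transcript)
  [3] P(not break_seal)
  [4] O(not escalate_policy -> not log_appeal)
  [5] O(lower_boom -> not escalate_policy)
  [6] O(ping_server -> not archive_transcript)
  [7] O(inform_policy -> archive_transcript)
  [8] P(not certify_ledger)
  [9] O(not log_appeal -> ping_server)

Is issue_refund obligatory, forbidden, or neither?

Premise 1 is O(not certify_ledger -> issue_refund), but O(not certify_ledger) is not derivable from the premises (the permission P(not certify_ledger) asserts only not O(certify_ledger), not O(not certify_ledger)), so it does not yield O(issue_refund).
No premise or chain of K-axiom applications forces O(issue_refund), and none forces O(not issue_refund). So issue_refund is neither obligatory nor forbidden under these norms.

Neither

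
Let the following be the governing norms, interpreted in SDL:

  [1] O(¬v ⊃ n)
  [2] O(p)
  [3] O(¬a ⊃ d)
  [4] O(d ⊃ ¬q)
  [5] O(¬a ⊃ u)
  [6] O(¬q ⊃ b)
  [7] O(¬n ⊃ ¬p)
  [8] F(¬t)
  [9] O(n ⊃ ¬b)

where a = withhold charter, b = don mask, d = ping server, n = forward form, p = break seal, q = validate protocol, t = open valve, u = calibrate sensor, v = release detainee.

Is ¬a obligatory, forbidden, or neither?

From premise 2 we have O(p).
Premise 7 is O(¬n ⊃ ¬p); contrapositively O(p ⊃ n). Since O(p) holds, K gives O(n).
Premise 9 is O(n ⊃ ¬b); since O(n), deontic closure gives O(¬b).
Premise 6 is O(¬q ⊃ b); contrapositively O(¬b ⊃ q). Since O(¬b) holds, K gives O(q).
Premise 4, O(d ⊃ ¬q), contraposes to O(q ⊃ ¬d); with O(q) we get O(¬d).
The contrapositive of premise 3 (O(¬a ⊃ d)) is O(¬d ⊃ a), and O(¬d) is already established, so O(a).
Premises 1, 5, 8 do not contribute to this derivation.
Thus O(a), which is F(¬a): ¬a is forbidden.

Forbidden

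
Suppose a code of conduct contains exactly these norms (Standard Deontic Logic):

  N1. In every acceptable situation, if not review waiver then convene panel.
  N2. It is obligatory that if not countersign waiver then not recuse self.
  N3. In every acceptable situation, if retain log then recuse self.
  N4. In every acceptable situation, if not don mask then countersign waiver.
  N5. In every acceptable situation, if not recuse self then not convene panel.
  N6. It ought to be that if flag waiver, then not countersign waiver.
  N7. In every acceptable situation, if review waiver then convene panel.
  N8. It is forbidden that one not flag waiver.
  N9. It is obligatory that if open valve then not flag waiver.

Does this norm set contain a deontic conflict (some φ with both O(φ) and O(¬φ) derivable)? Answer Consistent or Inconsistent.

Inconsistent

By case analysis on review_waiver: premise 7 gives O(review_waiver → convene_panel) and premise 1 gives O(¬review_waiver → convene_panel), so O(convene_panel) either way.
The contrapositive of premise 5 (O(¬recuse_self → ¬convene_panel)) is O(convene_panel → recuse_self), and O(convene_panel) is already established, so O(recuse_self).
The contrapositive of premise 2 (O(¬countersign_waiver → ¬recuse_self)) is O(recuse_self → countersign_waiver), and O(recuse_self) is already established, so O(countersign_waiver).
Premise 6 is O(flag_waiver → ¬countersign_waiver); contrapositively O(countersign_waiver → ¬flag_waiver). Since O(countersign_waiver) holds, K gives O(¬flag_waiver).
But premise 8, F(¬flag_waiver), means O(flag_waiver).
We now have both O(¬flag_waiver) and O(flag_waiver) — flag_waiver is simultaneously obligatory and forbidden, violating the D-axiom.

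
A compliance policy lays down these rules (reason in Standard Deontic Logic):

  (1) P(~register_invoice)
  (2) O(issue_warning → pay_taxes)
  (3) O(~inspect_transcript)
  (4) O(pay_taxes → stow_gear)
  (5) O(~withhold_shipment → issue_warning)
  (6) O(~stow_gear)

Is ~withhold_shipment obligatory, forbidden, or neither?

From premise 6 we have O(~stow_gear).
Premise 4, O(pay_taxes → stow_gear), contraposes to O(~stow_gear → ~pay_taxes); with O(~stow_gear) we get O(~pay_taxes).
The contrapositive of premise 2 (O(issue_warning → pay_taxes)) is O(~pay_taxes → ~issue_warning), and O(~pay_taxes) is already established, so O(~issue_warning).
The contrapositive of premise 5 (O(~withhold_shipment → issue_warning)) is O(~issue_warning → withhold_shipment), and O(~issue_warning) is already established, so O(withhold_shipment).
Premises 1, 3 do not contribute to this derivation.
Thus O(withhold_shipment), which is F(~withhold_shipment): ~withhold_shipment is forbidden.

Forbidden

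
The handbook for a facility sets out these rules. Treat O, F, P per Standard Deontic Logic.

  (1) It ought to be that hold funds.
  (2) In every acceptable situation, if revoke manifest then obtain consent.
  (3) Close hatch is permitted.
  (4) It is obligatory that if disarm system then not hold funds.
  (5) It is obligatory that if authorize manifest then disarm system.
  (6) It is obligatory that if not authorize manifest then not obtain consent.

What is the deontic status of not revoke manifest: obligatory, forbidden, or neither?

Premise 1 states O(hold_funds) outright.
Premise 4, O(disarm_system → ¬hold_funds), contraposes to O(hold_funds → ¬disarm_system); with O(hold_funds) we get O(¬disarm_system).
Premise 5 is O(authorize_manifest → disarm_system); contrapositively O(¬disarm_system → ¬authorize_manifest). Since O(¬disarm_system) holds, K gives O(¬authorize_manifest).
With premise 6, O(¬authorize_manifest → ¬obtain_consent), the K-axiom yields O(¬obtain_consent).
Premise 2, O(revoke_manifest → obtain_consent), contraposes to O(¬obtain_consent → ¬revoke_manifest); with O(¬obtain_consent) we get O(¬revoke_manifest).
Premise 3 does not contribute to this derivation.
Hence ¬revoke_manifest is obligatory.

Obligatory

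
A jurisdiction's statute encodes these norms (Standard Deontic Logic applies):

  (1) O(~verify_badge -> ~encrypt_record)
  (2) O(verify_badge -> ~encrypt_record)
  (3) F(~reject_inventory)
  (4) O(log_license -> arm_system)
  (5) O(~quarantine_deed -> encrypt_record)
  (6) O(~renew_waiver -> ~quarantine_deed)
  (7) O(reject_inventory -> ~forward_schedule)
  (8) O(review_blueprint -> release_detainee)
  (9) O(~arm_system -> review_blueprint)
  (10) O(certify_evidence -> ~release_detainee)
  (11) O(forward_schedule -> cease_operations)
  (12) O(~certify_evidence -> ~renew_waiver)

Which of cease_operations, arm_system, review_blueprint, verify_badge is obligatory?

Premises 2 and 1 are O(verify_badge -> ~encrypt_record) and O(~verify_badge -> ~encrypt_record); every ideal world satisfies verify_badge or ~verify_badge, so in either case ~encrypt_record holds — hence O(~encrypt_record).
Premise 5 is O(~quarantine_deed -> encrypt_record); contrapositively O(~encrypt_record -> quarantine_deed). Since O(~encrypt_record) holds, K gives O(quarantine_deed).
Premise 6, O(~renew_waiver -> ~quarantine_deed), contraposes to O(quarantine_deed -> renew_waiver); with O(quarantine_deed) we get O(renew_waiver).
Premise 12 is O(~certify_evidence -> ~renew_waiver); contrapositively O(renew_waiver -> certify_evidence). Since O(renew_waiver) holds, K gives O(certify_evidence).
Applying K to premise 10 (O(certify_evidence -> ~release_detainee)) and O(certify_evidence) yields O(~release_detainee).
Premise 8 is O(review_blueprint -> release_detainee); contrapositively O(~release_detainee -> ~review_blueprint). Since O(~release_detainee) holds, K gives O(~review_blueprint).
Premise 9 is O(~arm_system -> review_blueprint); contrapositively O(~review_blueprint -> arm_system). Since O(~review_blueprint) holds, K gives O(arm_system).
So O(arm_system) holds — arm_system is obligatory. None of the other listed options is made obligatory by any chain of premises.

arm_system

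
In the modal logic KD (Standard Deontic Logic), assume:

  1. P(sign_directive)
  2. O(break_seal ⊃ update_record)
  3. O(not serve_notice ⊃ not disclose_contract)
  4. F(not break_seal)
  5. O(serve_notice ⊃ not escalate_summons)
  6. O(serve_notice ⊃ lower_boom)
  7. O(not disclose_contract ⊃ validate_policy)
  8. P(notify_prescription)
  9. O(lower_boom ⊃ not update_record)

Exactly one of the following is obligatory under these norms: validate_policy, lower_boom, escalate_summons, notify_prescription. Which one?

validate_policy

Premise 4, F(not break_seal), is equivalent to O(break_seal).
Applying K to premise 2 (O(break_seal ⊃ update_record)) and O(break_seal) yields O(update_record).
Premise 9, O(lower_boom ⊃ not update_record), contraposes to O(update_record ⊃ not lower_boom); with O(update_record) we get O(not lower_boom).
Premise 6 is O(serve_notice ⊃ lower_boom); contrapositively O(not lower_boom ⊃ not serve_notice). Since O(not lower_boom) holds, K gives O(not serve_notice).
Premise 3 is O(not serve_notice ⊃ not disclose_contract); since O(not serve_notice), deontic closure gives O(not disclose_contract).
With premise 7, O(not disclose_contract ⊃ validate_policy), the K-axiom yields O(validate_policy).
So O(validate_policy) holds — validate_policy is obligatory. None of the other listed options is made obligatory by any chain of premises.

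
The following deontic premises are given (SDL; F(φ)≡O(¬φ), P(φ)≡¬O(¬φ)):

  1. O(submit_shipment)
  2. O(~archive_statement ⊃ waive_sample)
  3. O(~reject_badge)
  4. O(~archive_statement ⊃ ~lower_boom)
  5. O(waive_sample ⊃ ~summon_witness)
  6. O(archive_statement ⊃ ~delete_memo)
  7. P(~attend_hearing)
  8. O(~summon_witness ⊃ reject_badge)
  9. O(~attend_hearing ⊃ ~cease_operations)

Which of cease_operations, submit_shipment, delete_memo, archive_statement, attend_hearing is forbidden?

From premise 3 we have O(~reject_badge).
Premise 8 is O(~summon_witness ⊃ reject_badge); contrapositively O(~reject_badge ⊃ summon_witness). Since O(~reject_badge) holds, K gives O(summon_witness).
Premise 5, O(waive_sample ⊃ ~summon_witness), contraposes to O(summon_witness ⊃ ~waive_sample); with O(summon_witness) we get O(~waive_sample).
Premise 2, O(~archive_statement ⊃ waive_sample), contraposes to O(~waive_sample ⊃ archive_statement); with O(~waive_sample) we get O(archive_statement).
With premise 6, O(archive_statement ⊃ ~delete_memo), the K-axiom yields O(~delete_memo).
So O(~delete_memo) holds, i.e. delete_memo is forbidden. None of the other listed options is forbidden under the premises.

delete_memo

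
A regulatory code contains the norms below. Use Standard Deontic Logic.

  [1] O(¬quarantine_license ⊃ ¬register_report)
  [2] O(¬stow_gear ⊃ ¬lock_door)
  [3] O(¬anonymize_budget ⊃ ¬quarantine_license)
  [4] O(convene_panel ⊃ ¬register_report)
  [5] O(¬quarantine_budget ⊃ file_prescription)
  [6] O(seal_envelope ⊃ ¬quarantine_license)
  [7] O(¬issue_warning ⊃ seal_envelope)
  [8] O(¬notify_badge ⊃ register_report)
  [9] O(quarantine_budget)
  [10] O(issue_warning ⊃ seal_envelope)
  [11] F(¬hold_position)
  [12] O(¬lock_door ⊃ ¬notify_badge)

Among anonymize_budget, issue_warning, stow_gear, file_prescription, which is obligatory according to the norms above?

stow_gear

Premises 10 and 7 are O(issue_warning ⊃ seal_envelope) and O(¬issue_warning ⊃ seal_envelope); every ideal world satisfies issue_warning or ¬issue_warning, so in either case seal_envelope holds — hence O(seal_envelope).
Applying K to premise 6 (O(seal_envelope ⊃ ¬quarantine_license)) and O(seal_envelope) yields O(¬quarantine_license).
Premise 1 is O(¬quarantine_license ⊃ ¬register_report); since O(¬quarantine_license), deontic closure gives O(¬register_report).
The contrapositive of premise 8 (O(¬notify_badge ⊃ register_report)) is O(¬register_report ⊃ notify_badge), and O(¬register_report) is already established, so O(notify_badge).
Premise 12, O(¬lock_door ⊃ ¬notify_badge), contraposes to O(notify_badge ⊃ lock_door); with O(notify_badge) we get O(lock_door).
Premise 2, O(¬stow_gear ⊃ ¬lock_door), contraposes to O(lock_door ⊃ stow_gear); with O(lock_door) we get O(stow_gear).
So O(stow_gear) holds — stow_gear is obligatory. None of the other listed options is made obligatory by any chain of premises.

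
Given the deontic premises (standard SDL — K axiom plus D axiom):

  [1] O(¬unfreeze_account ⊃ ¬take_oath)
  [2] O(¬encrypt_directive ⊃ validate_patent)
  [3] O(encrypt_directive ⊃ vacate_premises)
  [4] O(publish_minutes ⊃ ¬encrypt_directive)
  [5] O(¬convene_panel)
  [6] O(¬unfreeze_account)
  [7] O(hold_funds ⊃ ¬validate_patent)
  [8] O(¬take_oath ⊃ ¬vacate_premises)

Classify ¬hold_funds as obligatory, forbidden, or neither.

Obligatory

Premise 6 states O(¬unfreeze_account) outright.
From O(¬unfreeze_account) and premise 1, O(¬unfreeze_account ⊃ ¬take_oath), we obtain O(¬take_oath).
Premise 8 is O(¬take_oath ⊃ ¬vacate_premises); since O(¬take_oath), deontic closure gives O(¬vacate_premises).
Premise 3 is O(encrypt_directive ⊃ vacate_premises); contrapositively O(¬vacate_premises ⊃ ¬encrypt_directive). Since O(¬vacate_premises) holds, K gives O(¬encrypt_directive).
From O(¬encrypt_directive) and premise 2, O(¬encrypt_directive ⊃ validate_patent), we obtain O(validate_patent).
The contrapositive of premise 7 (O(hold_funds ⊃ ¬validate_patent)) is O(validate_patent ⊃ ¬hold_funds), and O(validate_patent) is already established, so O(¬hold_funds).
Premises 4, 5 do not contribute to this derivation.
Hence ¬hold_funds is obligatory.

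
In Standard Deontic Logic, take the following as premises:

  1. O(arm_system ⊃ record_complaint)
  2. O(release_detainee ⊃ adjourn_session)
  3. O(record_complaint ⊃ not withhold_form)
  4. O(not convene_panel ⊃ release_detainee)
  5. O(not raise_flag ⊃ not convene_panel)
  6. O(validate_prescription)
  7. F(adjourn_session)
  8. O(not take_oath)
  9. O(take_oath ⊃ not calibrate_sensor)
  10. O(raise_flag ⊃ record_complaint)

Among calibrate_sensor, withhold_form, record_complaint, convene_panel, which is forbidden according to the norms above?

Premise 7 is F(adjourn_session), i.e. O(not adjourn_session).
The contrapositive of premise 2 (O(release_detainee ⊃ adjourn_session)) is O(not adjourn_session ⊃ not release_detainee), and O(not adjourn_session) is already established, so O(not release_detainee).
Premise 4 is O(not convene_panel ⊃ release_detainee); contrapositively O(not release_detainee ⊃ convene_panel). Since O(not release_detainee) holds, K gives O(convene_panel).
Premise 5 is O(not raise_flag ⊃ not convene_panel); contrapositively O(convene_panel ⊃ raise_flag). Since O(convene_panel) holds, K gives O(raise_flag).
With premise 10, O(raise_flag ⊃ record_complaint), the K-axiom yields O(record_complaint).
Premise 3 is O(record_complaint ⊃ not withhold_form); since O(record_complaint), deontic closure gives O(not withhold_form).
So O(not withhold_form) holds, i.e. withhold_form is forbidden. None of the other listed options is forbidden under the premises.

withhold_form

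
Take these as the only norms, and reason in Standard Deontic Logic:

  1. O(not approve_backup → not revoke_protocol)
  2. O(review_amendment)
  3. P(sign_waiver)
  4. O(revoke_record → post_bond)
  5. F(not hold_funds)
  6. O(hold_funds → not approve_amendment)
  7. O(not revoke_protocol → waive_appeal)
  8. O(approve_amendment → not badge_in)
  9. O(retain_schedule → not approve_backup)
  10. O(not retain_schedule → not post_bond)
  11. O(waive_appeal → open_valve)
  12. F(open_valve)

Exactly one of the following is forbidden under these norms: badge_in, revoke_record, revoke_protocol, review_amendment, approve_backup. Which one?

Premise 12 is F(open_valve), i.e. O(not open_valve).
Premise 11 is O(waive_appeal → open_valve); contrapositively O(not open_valve → not waive_appeal). Since O(not open_valve) holds, K gives O(not waive_appeal).
The contrapositive of premise 7 (O(not revoke_protocol → waive_appeal)) is O(not waive_appeal → revoke_protocol), and O(not waive_appeal) is already established, so O(revoke_protocol).
Premise 1, O(not approve_backup → not revoke_protocol), contraposes to O(revoke_protocol → approve_backup); with O(revoke_protocol) we get O(approve_backup).
Premise 9 is O(retain_schedule → not approve_backup); contrapositively O(approve_backup → not retain_schedule). Since O(approve_backup) holds, K gives O(not retain_schedule).
Applying K to premise 10 (O(not retain_schedule → not post_bond)) and O(not retain_schedule) yields O(not post_bond).
The contrapositive of premise 4 (O(revoke_record → post_bond)) is O(not post_bond → not revoke_record), and O(not post_bond) is already established, so O(not revoke_record).
So O(not revoke_record) holds, i.e. revoke_record is forbidden. None of the other listed options is forbidden under the premises.

revoke_record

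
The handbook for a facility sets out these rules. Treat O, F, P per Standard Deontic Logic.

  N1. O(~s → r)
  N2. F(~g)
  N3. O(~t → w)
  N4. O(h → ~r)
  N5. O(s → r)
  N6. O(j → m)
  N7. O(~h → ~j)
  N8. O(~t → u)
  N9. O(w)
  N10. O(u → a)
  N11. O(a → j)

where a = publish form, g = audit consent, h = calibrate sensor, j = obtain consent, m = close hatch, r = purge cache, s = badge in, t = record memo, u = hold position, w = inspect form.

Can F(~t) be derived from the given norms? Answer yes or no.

Yes

By case analysis on ~s: premise 1 gives O(~s → r) and premise 5 gives O(s → r), so O(r) either way.
Premise 4, O(h → ~r), contraposes to O(r → ~h); with O(r) we get O(~h).
Applying K to premise 7 (O(~h → ~j)) and O(~h) yields O(~j).
The contrapositive of premise 11 (O(a → j)) is O(~j → ~a), and O(~j) is already established, so O(~a).
Premise 10, O(u → a), contraposes to O(~a → ~u); with O(~a) we get O(~u).
The contrapositive of premise 8 (O(~t → u)) is O(~u → t), and O(~u) is already established, so O(t).
Premises 2, 3, 6, 9 do not contribute to this derivation.
So O(t) holds, i.e. F(~t). The claim follows.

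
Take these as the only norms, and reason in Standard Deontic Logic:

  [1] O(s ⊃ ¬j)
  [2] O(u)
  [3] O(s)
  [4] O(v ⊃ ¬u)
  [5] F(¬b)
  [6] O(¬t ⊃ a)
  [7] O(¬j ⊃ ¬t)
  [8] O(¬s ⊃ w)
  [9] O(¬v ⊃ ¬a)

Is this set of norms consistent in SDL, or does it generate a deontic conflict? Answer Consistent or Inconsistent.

Premise 3 states O(s) outright.
Premise 1 is O(s ⊃ ¬j); since O(s), deontic closure gives O(¬j).
From O(¬j) and premise 7, O(¬j ⊃ ¬t), we obtain O(¬t).
With premise 6, O(¬t ⊃ a), the K-axiom yields O(a).
Premise 9 is O(¬v ⊃ ¬a); contrapositively O(a ⊃ v). Since O(a) holds, K gives O(v).
From O(v) and premise 4, O(v ⊃ ¬u), we obtain O(¬u).
However, premise 2 gives O(u).
We now have both O(¬u) and O(u) — u is simultaneously obligatory and forbidden, violating the D-axiom.

Inconsistent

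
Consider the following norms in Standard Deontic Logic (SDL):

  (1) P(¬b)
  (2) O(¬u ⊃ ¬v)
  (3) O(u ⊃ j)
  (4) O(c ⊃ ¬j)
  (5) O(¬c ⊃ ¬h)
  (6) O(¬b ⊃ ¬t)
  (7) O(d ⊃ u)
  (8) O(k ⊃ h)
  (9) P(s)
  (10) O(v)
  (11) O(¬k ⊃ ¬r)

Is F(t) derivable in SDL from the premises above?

Premise 6 is O(¬b ⊃ ¬t), but O(¬b) is not derivable from the premises (the permission P(¬b) asserts only ¬O(b), not O(¬b)), so it does not yield O(¬t).
No other premise forces O(¬t). An ideal world satisfying every premise can still have t true, so F(t) is not derivable.

No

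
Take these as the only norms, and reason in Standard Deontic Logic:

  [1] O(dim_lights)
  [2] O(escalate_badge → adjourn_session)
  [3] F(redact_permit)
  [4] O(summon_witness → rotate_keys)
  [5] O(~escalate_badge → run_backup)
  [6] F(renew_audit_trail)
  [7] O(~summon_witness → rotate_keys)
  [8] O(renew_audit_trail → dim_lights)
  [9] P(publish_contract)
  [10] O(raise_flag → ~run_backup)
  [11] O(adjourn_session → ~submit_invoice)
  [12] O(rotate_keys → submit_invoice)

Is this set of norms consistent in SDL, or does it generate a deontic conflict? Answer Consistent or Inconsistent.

Premise 8 is O(renew_audit_trail → dim_lights); even if O(dim_lights) held, inferring O(renew_audit_trail) would be affirming the consequent — invalid.
So O(renew_audit_trail) is not derivable, and the apparent clash with O(~renew_audit_trail) does not arise.
A world satisfying every obligation exists (e.g. adjourn_session=false, dim_lights=true, escalate_badge=false, publish_contract=false, raise_flag=false, redact_permit=false, renew_audit_trail=false, rotate_keys=true, run_backup=true, submit_invoice=true, summon_witness=false); no atom is both obligatory and forbidden, so the set is consistent.

Consistent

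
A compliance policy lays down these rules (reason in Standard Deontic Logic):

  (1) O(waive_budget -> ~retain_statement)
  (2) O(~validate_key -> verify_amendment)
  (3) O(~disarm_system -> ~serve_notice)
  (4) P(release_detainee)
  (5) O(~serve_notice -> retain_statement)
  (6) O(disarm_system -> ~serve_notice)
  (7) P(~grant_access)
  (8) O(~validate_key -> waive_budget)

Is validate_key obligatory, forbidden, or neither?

Premises 3 and 6 are O(~disarm_system -> ~serve_notice) and O(disarm_system -> ~serve_notice); every ideal world satisfies ~disarm_system or disarm_system, so in either case ~serve_notice holds — hence O(~serve_notice).
From O(~serve_notice) and premise 5, O(~serve_notice -> retain_statement), we obtain O(retain_statement).
Premise 1, O(waive_budget -> ~retain_statement), contraposes to O(retain_statement -> ~waive_budget); with O(retain_statement) we get O(~waive_budget).
Premise 8 is O(~validate_key -> waive_budget); contrapositively O(~waive_budget -> validate_key). Since O(~waive_budget) holds, K gives O(validate_key).
Premises 2, 4, 7 do not contribute to this derivation.
Hence validate_key is obligatory.

Obligatory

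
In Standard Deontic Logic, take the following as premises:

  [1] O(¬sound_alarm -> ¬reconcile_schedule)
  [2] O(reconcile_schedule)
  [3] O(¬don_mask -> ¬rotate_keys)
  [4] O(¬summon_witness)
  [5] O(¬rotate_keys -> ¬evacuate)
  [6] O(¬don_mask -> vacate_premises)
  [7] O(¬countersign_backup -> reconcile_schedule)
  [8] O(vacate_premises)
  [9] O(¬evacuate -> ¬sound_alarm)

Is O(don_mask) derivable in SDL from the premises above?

From premise 2 we have O(reconcile_schedule).
Premise 1, O(¬sound_alarm -> ¬reconcile_schedule), contraposes to O(reconcile_schedule -> sound_alarm); with O(reconcile_schedule) we get O(sound_alarm).
Premise 9, O(¬evacuate -> ¬sound_alarm), contraposes to O(sound_alarm -> evacuate); with O(sound_alarm) we get O(evacuate).
Premise 5, O(¬rotate_keys -> ¬evacuate), contraposes to O(evacuate -> rotate_keys); with O(evacuate) we get O(rotate_keys).
The contrapositive of premise 3 (O(¬don_mask -> ¬rotate_keys)) is O(rotate_keys -> don_mask), and O(rotate_keys) is already established, so O(don_mask).
Premises 4, 6, 7, 8 do not contribute to this derivation.
So O(don_mask) follows.

Yes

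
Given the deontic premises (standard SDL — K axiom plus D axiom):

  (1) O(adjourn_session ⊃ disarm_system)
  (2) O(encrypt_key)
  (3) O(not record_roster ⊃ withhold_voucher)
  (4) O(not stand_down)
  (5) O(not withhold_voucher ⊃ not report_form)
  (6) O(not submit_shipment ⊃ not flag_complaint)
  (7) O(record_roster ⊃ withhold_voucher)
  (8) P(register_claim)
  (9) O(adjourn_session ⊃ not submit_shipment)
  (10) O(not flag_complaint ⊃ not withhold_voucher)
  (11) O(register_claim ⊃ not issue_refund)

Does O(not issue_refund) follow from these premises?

No

Premise 11 is O(register_claim ⊃ not issue_refund), but O(register_claim) is not derivable from the premises (the permission P(register_claim) asserts only not O(not register_claim), not O(register_claim)), so it does not yield O(not issue_refund).
No other premise forces O(not issue_refund). An ideal world satisfying every premise can still have not issue_refund false, so O(not issue_refund) is not derivable.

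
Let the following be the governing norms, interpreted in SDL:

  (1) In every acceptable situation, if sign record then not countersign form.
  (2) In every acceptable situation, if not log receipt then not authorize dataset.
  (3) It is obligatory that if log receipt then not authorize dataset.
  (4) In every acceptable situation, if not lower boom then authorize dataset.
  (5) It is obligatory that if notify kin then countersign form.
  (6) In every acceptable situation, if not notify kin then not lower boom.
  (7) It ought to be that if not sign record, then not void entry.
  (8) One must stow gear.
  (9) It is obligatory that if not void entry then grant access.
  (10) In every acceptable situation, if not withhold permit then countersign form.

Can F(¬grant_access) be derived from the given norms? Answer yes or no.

Yes

Premises 2 and 3 are O(¬log_receipt → ¬authorize_dataset) and O(log_receipt → ¬authorize_dataset); every ideal world satisfies ¬log_receipt or log_receipt, so in either case ¬authorize_dataset holds — hence O(¬authorize_dataset).
The contrapositive of premise 4 (O(¬lower_boom → authorize_dataset)) is O(¬authorize_dataset → lower_boom), and O(¬authorize_dataset) is already established, so O(lower_boom).
The contrapositive of premise 6 (O(¬notify_kin → ¬lower_boom)) is O(lower_boom → notify_kin), and O(lower_boom) is already established, so O(notify_kin).
Premise 5 is O(notify_kin → countersign_form); since O(notify_kin), deontic closure gives O(countersign_form).
The contrapositive of premise 1 (O(sign_record → ¬countersign_form)) is O(countersign_form → ¬sign_record), and O(countersign_form) is already established, so O(¬sign_record).
Premise 7 is O(¬sign_record → ¬void_entry); since O(¬sign_record), deontic closure gives O(¬void_entry).
Premise 9 is O(¬void_entry → grant_access); since O(¬void_entry), deontic closure gives O(grant_access).
Premises 8, 10 do not contribute to this derivation.
So O(grant_access) holds, i.e. F(¬grant_access). The claim follows.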